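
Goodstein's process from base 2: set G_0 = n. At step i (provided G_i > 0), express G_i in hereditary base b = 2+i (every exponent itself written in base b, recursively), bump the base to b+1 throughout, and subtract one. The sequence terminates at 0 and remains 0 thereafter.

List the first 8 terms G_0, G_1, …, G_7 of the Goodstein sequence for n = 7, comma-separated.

7, 30, 259, 3127, 46657, 823543, 16777215, 37665879

base 2: 7 = 2^2 + 2 + 1; at 3: 3^3 + 3 + 1 = 31; next = 30
base 3: 30 = 3^3 + 3; at 4: 4^4 + 4 = 260; next = 259
base 4: 259 = 4^4 + 3; at 5: 5^5 + 3 = 3128; next = 3127
base 5: 3127 = 5^5 + 2; at 6: 6^6 + 2 = 46658; next = 46657
base 6: 46657 = 6^6 + 1; at 7: 7^7 + 1 = 823544; next = 823543
base 7: 823543 = 7^7; at 8: 8^8 = 16777216; next = 16777215
base 8: 16777215 = 7·8^7 + 7·8^6 + 7·8^5 + 7·8^4 + 7·8^3 + 7·8^2 + 7·8 + 7; at 9: 7·9^7 + 7·9^6 + 7·9^5 + 7·9^4 + 7·9^3 + 7·9^2 + 7·9 + 7 = 37665880; next = 37665879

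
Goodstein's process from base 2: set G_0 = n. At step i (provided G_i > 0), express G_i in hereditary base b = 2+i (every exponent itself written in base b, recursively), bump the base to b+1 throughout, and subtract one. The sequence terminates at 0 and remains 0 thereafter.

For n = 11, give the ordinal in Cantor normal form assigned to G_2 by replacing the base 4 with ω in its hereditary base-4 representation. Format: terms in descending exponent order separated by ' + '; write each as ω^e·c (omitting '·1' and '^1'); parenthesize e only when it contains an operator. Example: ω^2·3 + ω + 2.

ω^(ω + 1) + 3

11 —HB2→ 2^(2 + 1) + 2 + 1 —bump→ 3^(3 + 1) + 3 + 1 = 85 —(−1)→ 84
84 —HB3→ 3^(3 + 1) + 3 —bump→ 4^(4 + 1) + 4 = 1028 —(−1)→ 1027
1027 —HB4→ 4^(4 + 1) + 3 —bump→ 5^(5 + 1) + 3 = 15628 —(−1)→ 15627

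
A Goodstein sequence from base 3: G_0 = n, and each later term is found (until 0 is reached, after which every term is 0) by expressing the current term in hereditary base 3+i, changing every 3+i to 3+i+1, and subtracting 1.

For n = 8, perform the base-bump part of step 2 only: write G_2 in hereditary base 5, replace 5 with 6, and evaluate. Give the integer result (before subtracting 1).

base 3: 8 = 2·3 + 2; at 4: 2·4 + 2 = 10; next = 9
base 4: 9 = 2·4 + 1; at 5: 2·5 + 1 = 11; next = 10
base 5: 10 = 2·5; at 6: 2·6 = 12; next = 11

12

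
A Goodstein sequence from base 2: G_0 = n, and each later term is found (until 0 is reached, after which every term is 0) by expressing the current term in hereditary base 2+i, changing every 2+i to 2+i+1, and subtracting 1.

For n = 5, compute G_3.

467

G_0 = 5. HB_2(5) = 2^2 + 1. Bump = 28. G_1 = 27.
G_1 = 27. HB_3(27) = 3^3. Bump = 256. G_2 = 255.
G_2 = 255. HB_4(255) = 3·4^3 + 3·4^2 + 3·4 + 3. Bump = 468. G_3 = 467.
G_3 = 467. HB_5(467) = 3·5^3 + 3·5^2 + 3·5 + 2. Bump = 776. G_4 = 775.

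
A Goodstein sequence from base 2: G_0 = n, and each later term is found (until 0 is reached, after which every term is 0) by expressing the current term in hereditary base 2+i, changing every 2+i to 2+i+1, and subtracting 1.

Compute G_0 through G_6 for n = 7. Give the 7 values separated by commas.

7, 30, 259, 3127, 46657, 823543, 16777215

(0) 7|_2 = 2^2 + 2 + 1 ↦ 3^3 + 3 + 1|_3 = 31 ⇒ 30
(1) 30|_3 = 3^3 + 3 ↦ 4^4 + 4|_4 = 260 ⇒ 259
(2) 259|_4 = 4^4 + 3 ↦ 5^5 + 3|_5 = 3128 ⇒ 3127
(3) 3127|_5 = 5^5 + 2 ↦ 6^6 + 2|_6 = 46658 ⇒ 46657
(4) 46657|_6 = 6^6 + 1 ↦ 7^7 + 1|_7 = 823544 ⇒ 823543
(5) 823543|_7 = 7^7 ↦ 8^8|_8 = 16777216 ⇒ 16777215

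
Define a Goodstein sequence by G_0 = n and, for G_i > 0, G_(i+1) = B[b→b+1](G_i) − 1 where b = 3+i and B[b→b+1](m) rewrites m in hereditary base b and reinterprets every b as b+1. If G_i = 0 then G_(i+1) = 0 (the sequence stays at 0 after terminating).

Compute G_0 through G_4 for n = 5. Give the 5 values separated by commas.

(0) 5|_3 = 3 + 2 ↦ 4 + 2|_4 = 6 ⇒ 5
(1) 5|_4 = 4 + 1 ↦ 5 + 1|_5 = 6 ⇒ 5
(2) 5|_5 = 5 ↦ 6|_6 = 6 ⇒ 5
(3) 5|_6 = 5 ↦ 5|_7 = 5 ⇒ 4

5, 5, 5, 5, 4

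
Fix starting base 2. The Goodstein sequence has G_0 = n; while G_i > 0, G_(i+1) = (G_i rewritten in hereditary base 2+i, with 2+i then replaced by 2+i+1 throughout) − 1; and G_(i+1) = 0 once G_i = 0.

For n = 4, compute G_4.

83

base 2: 4 = 2^2; at 3: 3^3 = 27; next = 26
base 3: 26 = 2·3^2 + 2·3 + 2; at 4: 2·4^2 + 2·4 + 2 = 42; next = 41
base 4: 41 = 2·4^2 + 2·4 + 1; at 5: 2·5^2 + 2·5 + 1 = 61; next = 60
base 5: 60 = 2·5^2 + 2·5; at 6: 2·6^2 + 2·6 = 84; next = 83
base 6: 83 = 2·6^2 + 6 + 5; at 7: 2·7^2 + 7 + 5 = 110; next = 109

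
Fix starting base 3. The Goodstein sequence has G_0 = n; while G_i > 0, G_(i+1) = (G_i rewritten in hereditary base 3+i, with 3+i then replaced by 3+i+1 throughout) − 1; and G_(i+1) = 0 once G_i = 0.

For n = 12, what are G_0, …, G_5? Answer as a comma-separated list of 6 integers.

i=0: 12 = 3^2 + 3 (b=3); 3→4: 4^2 + 4 = 20; 20−1 = 19
i=1: 19 = 4^2 + 3 (b=4); 4→5: 5^2 + 3 = 28; 28−1 = 27
i=2: 27 = 5^2 + 2 (b=5); 5→6: 6^2 + 2 = 38; 38−1 = 37
i=3: 37 = 6^2 + 1 (b=6); 6→7: 7^2 + 1 = 50; 50−1 = 49
i=4: 49 = 7^2 (b=7); 7→8: 8^2 = 64; 64−1 = 63

12, 19, 27, 37, 49, 63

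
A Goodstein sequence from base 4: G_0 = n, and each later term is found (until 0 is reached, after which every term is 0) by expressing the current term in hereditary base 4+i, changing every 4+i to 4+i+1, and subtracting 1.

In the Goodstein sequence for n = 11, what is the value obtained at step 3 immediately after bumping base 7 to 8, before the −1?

16

i=0: 11 = 2·4 + 3 (b=4); 4→5: 2·5 + 3 = 13; 13−1 = 12
i=1: 12 = 2·5 + 2 (b=5); 5→6: 2·6 + 2 = 14; 14−1 = 13
i=2: 13 = 2·6 + 1 (b=6); 6→7: 2·7 + 1 = 15; 15−1 = 14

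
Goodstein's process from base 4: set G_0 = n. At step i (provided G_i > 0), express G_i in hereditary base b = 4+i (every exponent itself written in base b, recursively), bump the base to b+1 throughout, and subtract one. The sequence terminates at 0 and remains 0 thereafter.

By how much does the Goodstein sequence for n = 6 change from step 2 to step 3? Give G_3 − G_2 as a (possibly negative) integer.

0

[0] 6 ≡ 4 + 2 (base 4). Lift 5: 7. −1: 6.
[1] 6 ≡ 5 + 1 (base 5). Lift 6: 7. −1: 6.
[2] 6 ≡ 6 (base 6). Lift 7: 7. −1: 6.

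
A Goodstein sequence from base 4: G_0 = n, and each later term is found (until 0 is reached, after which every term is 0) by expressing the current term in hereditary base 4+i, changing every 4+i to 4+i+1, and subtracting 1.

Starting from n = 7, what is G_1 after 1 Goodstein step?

7

G_0 = 7. HB_4(7) = 4 + 3. Bump = 8. G_1 = 7.
G_1 = 7. HB_5(7) = 5 + 2. Bump = 8. G_2 = 7.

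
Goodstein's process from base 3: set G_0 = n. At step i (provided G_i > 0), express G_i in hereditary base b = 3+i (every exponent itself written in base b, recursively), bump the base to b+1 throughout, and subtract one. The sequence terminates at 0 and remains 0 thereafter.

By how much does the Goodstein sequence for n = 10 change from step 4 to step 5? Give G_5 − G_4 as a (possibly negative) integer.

3

i=0: 10 = 3^2 + 1 (b=3); 3→4: 4^2 + 1 = 17; 17−1 = 16
i=1: 16 = 4^2 (b=4); 4→5: 5^2 = 25; 25−1 = 24
i=2: 24 = 4·5 + 4 (b=5); 5→6: 4·6 + 4 = 28; 28−1 = 27
i=3: 27 = 4·6 + 3 (b=6); 6→7: 4·7 + 3 = 31; 31−1 = 30
i=4: 30 = 4·7 + 2 (b=7); 7→8: 4·8 + 2 = 34; 34−1 = 33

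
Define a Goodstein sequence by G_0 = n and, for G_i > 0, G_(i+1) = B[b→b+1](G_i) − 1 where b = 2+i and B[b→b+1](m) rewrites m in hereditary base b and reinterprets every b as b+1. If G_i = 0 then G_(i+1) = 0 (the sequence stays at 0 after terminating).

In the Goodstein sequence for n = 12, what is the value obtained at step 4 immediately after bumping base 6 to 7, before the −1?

5764911

12 —HB2→ 2^(2 + 1) + 2^2 —bump→ 3^(3 + 1) + 3^3 = 108 —(−1)→ 107
107 —HB3→ 3^(3 + 1) + 2·3^2 + 2·3 + 2 —bump→ 4^(4 + 1) + 2·4^2 + 2·4 + 2 = 1066 —(−1)→ 1065
1065 —HB4→ 4^(4 + 1) + 2·4^2 + 2·4 + 1 —bump→ 5^(5 + 1) + 2·5^2 + 2·5 + 1 = 15686 —(−1)→ 15685
15685 —HB5→ 5^(5 + 1) + 2·5^2 + 2·5 —bump→ 6^(6 + 1) + 2·6^2 + 2·6 = 280020 —(−1)→ 280019
280019 —HB6→ 6^(6 + 1) + 2·6^2 + 6 + 5 —bump→ 7^(7 + 1) + 2·7^2 + 7 + 5 = 5764911 —(−1)→ 5764910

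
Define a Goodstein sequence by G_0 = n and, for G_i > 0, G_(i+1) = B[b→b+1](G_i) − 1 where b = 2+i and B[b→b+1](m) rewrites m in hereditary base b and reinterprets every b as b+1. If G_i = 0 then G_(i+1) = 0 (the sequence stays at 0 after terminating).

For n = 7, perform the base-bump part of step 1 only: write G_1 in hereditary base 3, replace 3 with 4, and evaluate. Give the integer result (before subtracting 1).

260

(0) 7|_2 = 2^2 + 2 + 1 ↦ 3^3 + 3 + 1|_3 = 31 ⇒ 30
(1) 30|_3 = 3^3 + 3 ↦ 4^4 + 4|_4 = 260 ⇒ 259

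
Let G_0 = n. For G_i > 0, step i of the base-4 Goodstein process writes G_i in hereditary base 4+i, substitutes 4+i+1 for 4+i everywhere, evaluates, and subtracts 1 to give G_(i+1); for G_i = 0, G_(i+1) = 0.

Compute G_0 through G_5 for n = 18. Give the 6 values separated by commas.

18, 26, 36, 48, 53, 58

step 0: 18 = 4^2 + 2; sub 5 for 4: 5^2 + 2; = 27; G_1 = 27−1 = 26
step 1: 26 = 5^2 + 1; sub 6 for 5: 6^2 + 1; = 37; G_2 = 37−1 = 36
step 2: 36 = 6^2; sub 7 for 6: 7^2; = 49; G_3 = 49−1 = 48
step 3: 48 = 6·7 + 6; sub 8 for 7: 6·8 + 6; = 54; G_4 = 54−1 = 53
step 4: 53 = 6·8 + 5; sub 9 for 8: 6·9 + 5; = 59; G_5 = 59−1 = 58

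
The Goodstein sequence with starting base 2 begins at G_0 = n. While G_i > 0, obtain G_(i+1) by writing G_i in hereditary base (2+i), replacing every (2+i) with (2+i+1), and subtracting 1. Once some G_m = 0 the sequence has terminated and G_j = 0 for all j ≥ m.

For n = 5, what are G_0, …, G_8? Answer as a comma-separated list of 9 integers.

i=0: 5 = 2^2 + 1 (b=2); 2→3: 3^3 + 1 = 28; 28−1 = 27
i=1: 27 = 3^3 (b=3); 3→4: 4^4 = 256; 256−1 = 255
i=2: 255 = 3·4^3 + 3·4^2 + 3·4 + 3 (b=4); 4→5: 3·5^3 + 3·5^2 + 3·5 + 3 = 468; 468−1 = 467
i=3: 467 = 3·5^3 + 3·5^2 + 3·5 + 2 (b=5); 5→6: 3·6^3 + 3·6^2 + 3·6 + 2 = 776; 776−1 = 775
i=4: 775 = 3·6^3 + 3·6^2 + 3·6 + 1 (b=6); 6→7: 3·7^3 + 3·7^2 + 3·7 + 1 = 1198; 1198−1 = 1197
i=5: 1197 = 3·7^3 + 3·7^2 + 3·7 (b=7); 7→8: 3·8^3 + 3·8^2 + 3·8 = 1752; 1752−1 = 1751
i=6: 1751 = 3·8^3 + 3·8^2 + 2·8 + 7 (b=8); 8→9: 3·9^3 + 3·9^2 + 2·9 + 7 = 2455; 2455−1 = 2454
i=7: 2454 = 3·9^3 + 3·9^2 + 2·9 + 6 (b=9); 9→10: 3·10^3 + 3·10^2 + 2·10 + 6 = 3326; 3326−1 = 3325

5, 27, 255, 467, 775, 1197, 1751, 2454, 3325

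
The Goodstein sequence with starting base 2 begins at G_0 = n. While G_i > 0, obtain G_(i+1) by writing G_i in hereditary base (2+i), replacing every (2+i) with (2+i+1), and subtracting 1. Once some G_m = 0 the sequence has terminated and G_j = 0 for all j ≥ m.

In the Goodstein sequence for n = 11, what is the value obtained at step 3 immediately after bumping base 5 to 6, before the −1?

279938

G_0=11  [base 2] 2^(2 + 1) + 2 + 1  →[2↦3]→  3^(3 + 1) + 3 + 1 = 85  −1 ⇒ G_1=84
G_1=84  [base 3] 3^(3 + 1) + 3  →[3↦4]→  4^(4 + 1) + 4 = 1028  −1 ⇒ G_2=1027
G_2=1027  [base 4] 4^(4 + 1) + 3  →[4↦5]→  5^(5 + 1) + 3 = 15628  −1 ⇒ G_3=15627
G_3=15627  [base 5] 5^(5 + 1) + 2  →[5↦6]→  6^(6 + 1) + 2 = 279938  −1 ⇒ G_4=279937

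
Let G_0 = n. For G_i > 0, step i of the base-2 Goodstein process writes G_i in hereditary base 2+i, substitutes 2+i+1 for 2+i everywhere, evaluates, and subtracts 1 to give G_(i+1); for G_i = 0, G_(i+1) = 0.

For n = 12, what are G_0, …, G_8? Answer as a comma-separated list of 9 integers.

12, 107, 1065, 15685, 280019, 5764910, 134217867, 3486784574, 100000000211

G_0=12  [base 2] 2^(2 + 1) + 2^2  →[2↦3]→  3^(3 + 1) + 3^3 = 108  −1 ⇒ G_1=107
G_1=107  [base 3] 3^(3 + 1) + 2·3^2 + 2·3 + 2  →[3↦4]→  4^(4 + 1) + 2·4^2 + 2·4 + 2 = 1066  −1 ⇒ G_2=1065
G_2=1065  [base 4] 4^(4 + 1) + 2·4^2 + 2·4 + 1  →[4↦5]→  5^(5 + 1) + 2·5^2 + 2·5 + 1 = 15686  −1 ⇒ G_3=15685
G_3=15685  [base 5] 5^(5 + 1) + 2·5^2 + 2·5  →[5↦6]→  6^(6 + 1) + 2·6^2 + 2·6 = 280020  −1 ⇒ G_4=280019
G_4=280019  [base 6] 6^(6 + 1) + 2·6^2 + 6 + 5  →[6↦7]→  7^(7 + 1) + 2·7^2 + 7 + 5 = 5764911  −1 ⇒ G_5=5764910
G_5=5764910  [base 7] 7^(7 + 1) + 2·7^2 + 7 + 4  →[7↦8]→  8^(8 + 1) + 2·8^2 + 8 + 4 = 134217868  −1 ⇒ G_6=134217867
G_6=134217867  [base 8] 8^(8 + 1) + 2·8^2 + 8 + 3  →[8↦9]→  9^(9 + 1) + 2·9^2 + 9 + 3 = 3486784575  −1 ⇒ G_7=3486784574
G_7=3486784574  [base 9] 9^(9 + 1) + 2·9^2 + 9 + 2  →[9↦10]→  10^(10 + 1) + 2·10^2 + 10 + 2 = 100000000212  −1 ⇒ G_8=100000000211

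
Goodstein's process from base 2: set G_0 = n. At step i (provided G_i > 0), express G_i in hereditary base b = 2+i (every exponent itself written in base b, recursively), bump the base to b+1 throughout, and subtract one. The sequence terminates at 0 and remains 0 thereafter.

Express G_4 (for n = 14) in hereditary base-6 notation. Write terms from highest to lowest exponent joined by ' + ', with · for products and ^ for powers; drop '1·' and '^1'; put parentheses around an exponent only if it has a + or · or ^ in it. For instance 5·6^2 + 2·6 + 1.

6^(6 + 1) + 5·6^5 + 5·6^4 + 5·6^3 + 5·6^2 + 5·6 + 5

step 0: 14 = 2^(2 + 1) + 2^2 + 2; sub 3 for 2: 3^(3 + 1) + 3^3 + 3; = 111; G_1 = 111−1 = 110
step 1: 110 = 3^(3 + 1) + 3^3 + 2; sub 4 for 3: 4^(4 + 1) + 4^4 + 2; = 1282; G_2 = 1282−1 = 1281
step 2: 1281 = 4^(4 + 1) + 4^4 + 1; sub 5 for 4: 5^(5 + 1) + 5^5 + 1; = 18751; G_3 = 18751−1 = 18750
step 3: 18750 = 5^(5 + 1) + 5^5; sub 6 for 5: 6^(6 + 1) + 6^6; = 326592; G_4 = 326592−1 = 326591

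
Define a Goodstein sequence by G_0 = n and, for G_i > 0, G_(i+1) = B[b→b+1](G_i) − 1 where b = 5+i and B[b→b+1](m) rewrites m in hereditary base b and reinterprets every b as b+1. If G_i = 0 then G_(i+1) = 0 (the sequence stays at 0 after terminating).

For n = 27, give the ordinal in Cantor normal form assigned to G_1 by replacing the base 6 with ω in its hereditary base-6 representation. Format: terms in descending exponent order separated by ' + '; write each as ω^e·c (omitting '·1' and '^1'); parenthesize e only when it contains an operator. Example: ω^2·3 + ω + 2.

[0] 27 ≡ 5^2 + 2 (base 5). Lift 6: 38. −1: 37.
[1] 37 ≡ 6^2 + 1 (base 6). Lift 7: 50. −1: 49.

ω^2 + 1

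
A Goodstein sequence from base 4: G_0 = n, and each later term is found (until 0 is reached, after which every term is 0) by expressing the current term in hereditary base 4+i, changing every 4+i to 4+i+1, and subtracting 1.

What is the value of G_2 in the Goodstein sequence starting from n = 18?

36

G_0 = 18. HB_4(18) = 4^2 + 2. Bump = 27. G_1 = 26.
G_1 = 26. HB_5(26) = 5^2 + 1. Bump = 37. G_2 = 36.
G_2 = 36. HB_6(36) = 6^2. Bump = 49. G_3 = 48.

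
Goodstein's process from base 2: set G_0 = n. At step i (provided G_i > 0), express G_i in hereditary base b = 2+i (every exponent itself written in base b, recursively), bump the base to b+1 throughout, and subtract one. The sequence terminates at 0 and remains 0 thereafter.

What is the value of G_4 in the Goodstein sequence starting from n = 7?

i=0: 7 = 2^2 + 2 + 1 (b=2); 2→3: 3^3 + 3 + 1 = 31; 31−1 = 30
i=1: 30 = 3^3 + 3 (b=3); 3→4: 4^4 + 4 = 260; 260−1 = 259
i=2: 259 = 4^4 + 3 (b=4); 4→5: 5^5 + 3 = 3128; 3128−1 = 3127
i=3: 3127 = 5^5 + 2 (b=5); 5→6: 6^6 + 2 = 46658; 46658−1 = 46657
i=4: 46657 = 6^6 + 1 (b=6); 6→7: 7^7 + 1 = 823544; 823544−1 = 823543

46657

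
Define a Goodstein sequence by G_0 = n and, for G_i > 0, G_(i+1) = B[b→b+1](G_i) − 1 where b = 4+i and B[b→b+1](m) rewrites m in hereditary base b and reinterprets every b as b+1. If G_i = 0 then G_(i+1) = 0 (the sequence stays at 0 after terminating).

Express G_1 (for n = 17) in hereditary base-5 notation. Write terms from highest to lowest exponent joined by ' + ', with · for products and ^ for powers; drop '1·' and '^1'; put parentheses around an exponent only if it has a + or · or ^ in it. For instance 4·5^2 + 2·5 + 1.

5^2

step 0: 17 = 4^2 + 1; sub 5 for 4: 5^2 + 1; = 26; G_1 = 26−1 = 25
step 1: 25 = 5^2; sub 6 for 5: 6^2; = 36; G_2 = 36−1 = 35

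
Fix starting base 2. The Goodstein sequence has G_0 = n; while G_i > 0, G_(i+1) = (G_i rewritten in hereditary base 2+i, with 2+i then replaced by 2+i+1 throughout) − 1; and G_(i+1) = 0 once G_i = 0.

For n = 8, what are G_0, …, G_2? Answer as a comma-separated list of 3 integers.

8 —HB2→ 2^(2 + 1) —bump→ 3^(3 + 1) = 81 —(−1)→ 80
80 —HB3→ 2·3^3 + 2·3^2 + 2·3 + 2 —bump→ 2·4^4 + 2·4^2 + 2·4 + 2 = 554 —(−1)→ 553

8, 80, 553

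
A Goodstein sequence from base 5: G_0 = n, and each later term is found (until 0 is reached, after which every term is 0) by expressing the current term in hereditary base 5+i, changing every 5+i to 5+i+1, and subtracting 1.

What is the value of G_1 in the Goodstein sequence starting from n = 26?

base 5: 26 = 5^2 + 1; at 6: 6^2 + 1 = 37; next = 36
base 6: 36 = 6^2; at 7: 7^2 = 49; next = 48

36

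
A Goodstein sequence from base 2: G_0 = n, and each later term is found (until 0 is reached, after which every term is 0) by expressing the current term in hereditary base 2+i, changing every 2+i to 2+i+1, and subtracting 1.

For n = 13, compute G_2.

i=0: 13 = 2^(2 + 1) + 2^2 + 1 (b=2); 2→3: 3^(3 + 1) + 3^3 + 1 = 109; 109−1 = 108
i=1: 108 = 3^(3 + 1) + 3^3 (b=3); 3→4: 4^(4 + 1) + 4^4 = 1280; 1280−1 = 1279
i=2: 1279 = 4^(4 + 1) + 3·4^3 + 3·4^2 + 3·4 + 3 (b=4); 4→5: 5^(5 + 1) + 3·5^3 + 3·5^2 + 3·5 + 3 = 16093; 16093−1 = 16092

1279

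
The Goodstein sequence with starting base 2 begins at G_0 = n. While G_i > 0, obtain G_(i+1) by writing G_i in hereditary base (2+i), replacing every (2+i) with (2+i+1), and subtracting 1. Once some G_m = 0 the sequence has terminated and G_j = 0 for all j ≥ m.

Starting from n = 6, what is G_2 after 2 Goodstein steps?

6 —HB2→ 2^2 + 2 —bump→ 3^3 + 3 = 30 —(−1)→ 29
29 —HB3→ 3^3 + 2 —bump→ 4^4 + 2 = 258 —(−1)→ 257
257 —HB4→ 4^4 + 1 —bump→ 5^5 + 1 = 3126 —(−1)→ 3125

257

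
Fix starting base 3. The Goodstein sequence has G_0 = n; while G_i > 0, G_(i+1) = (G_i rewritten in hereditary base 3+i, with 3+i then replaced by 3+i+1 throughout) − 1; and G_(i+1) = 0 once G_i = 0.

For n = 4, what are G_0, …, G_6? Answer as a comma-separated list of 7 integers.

4, 4, 4, 3, 2, 1, 0

[0] 4 ≡ 3 + 1 (base 3). Lift 4: 5. −1: 4.
[1] 4 ≡ 4 (base 4). Lift 5: 5. −1: 4.
[2] 4 ≡ 4 (base 5). Lift 6: 4. −1: 3.
[3] 3 ≡ 3 (base 6). Lift 7: 3. −1: 2.
[4] 2 ≡ 2 (base 7). Lift 8: 2. −1: 1.
[5] 1 ≡ 1 (base 8). Lift 9: 1. −1: 0.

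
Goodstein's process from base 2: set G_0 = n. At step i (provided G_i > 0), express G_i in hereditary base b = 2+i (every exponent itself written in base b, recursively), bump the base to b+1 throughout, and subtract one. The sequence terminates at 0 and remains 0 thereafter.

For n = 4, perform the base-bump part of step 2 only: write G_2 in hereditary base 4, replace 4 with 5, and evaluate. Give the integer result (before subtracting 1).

61

step 0: 4 = 2^2; sub 3 for 2: 3^3; = 27; G_1 = 27−1 = 26
step 1: 26 = 2·3^2 + 2·3 + 2; sub 4 for 3: 2·4^2 + 2·4 + 2; = 42; G_2 = 42−1 = 41
step 2: 41 = 2·4^2 + 2·4 + 1; sub 5 for 4: 2·5^2 + 2·5 + 1; = 61; G_3 = 61−1 = 60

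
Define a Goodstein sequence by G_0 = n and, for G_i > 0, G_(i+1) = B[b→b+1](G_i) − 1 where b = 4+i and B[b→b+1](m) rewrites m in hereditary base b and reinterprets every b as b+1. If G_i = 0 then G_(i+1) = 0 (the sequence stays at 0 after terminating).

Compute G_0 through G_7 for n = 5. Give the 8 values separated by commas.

base 4: 5 = 4 + 1; at 5: 5 + 1 = 6; next = 5
base 5: 5 = 5; at 6: 6 = 6; next = 5
base 6: 5 = 5; at 7: 5 = 5; next = 4
base 7: 4 = 4; at 8: 4 = 4; next = 3
base 8: 3 = 3; at 9: 3 = 3; next = 2
base 9: 2 = 2; at 10: 2 = 2; next = 1
base 10: 1 = 1; at 11: 1 = 1; next = 0

5, 5, 5, 4, 3, 2, 1, 0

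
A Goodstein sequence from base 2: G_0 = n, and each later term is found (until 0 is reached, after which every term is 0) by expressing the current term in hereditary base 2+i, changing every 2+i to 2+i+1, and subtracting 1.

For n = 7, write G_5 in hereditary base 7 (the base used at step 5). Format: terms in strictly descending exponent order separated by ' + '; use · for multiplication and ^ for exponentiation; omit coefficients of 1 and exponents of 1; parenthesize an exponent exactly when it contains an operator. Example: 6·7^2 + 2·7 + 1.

step 0: 7 = 2^2 + 2 + 1; sub 3 for 2: 3^3 + 3 + 1; = 31; G_1 = 31−1 = 30
step 1: 30 = 3^3 + 3; sub 4 for 3: 4^4 + 4; = 260; G_2 = 260−1 = 259
step 2: 259 = 4^4 + 3; sub 5 for 4: 5^5 + 3; = 3128; G_3 = 3128−1 = 3127
step 3: 3127 = 5^5 + 2; sub 6 for 5: 6^6 + 2; = 46658; G_4 = 46658−1 = 46657
step 4: 46657 = 6^6 + 1; sub 7 for 6: 7^7 + 1; = 823544; G_5 = 823544−1 = 823543

7^7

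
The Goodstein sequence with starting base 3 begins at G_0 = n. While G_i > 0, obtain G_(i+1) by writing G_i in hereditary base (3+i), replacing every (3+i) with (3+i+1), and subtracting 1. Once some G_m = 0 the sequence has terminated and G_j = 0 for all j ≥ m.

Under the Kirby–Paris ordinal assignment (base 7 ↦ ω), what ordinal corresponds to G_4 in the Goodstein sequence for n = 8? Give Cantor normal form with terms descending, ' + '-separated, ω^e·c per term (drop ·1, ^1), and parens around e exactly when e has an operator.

ω + 4

G_0=8  [base 3] 2·3 + 2  →[3↦4]→  2·4 + 2 = 10  −1 ⇒ G_1=9
G_1=9  [base 4] 2·4 + 1  →[4↦5]→  2·5 + 1 = 11  −1 ⇒ G_2=10
G_2=10  [base 5] 2·5  →[5↦6]→  2·6 = 12  −1 ⇒ G_3=11
G_3=11  [base 6] 6 + 5  →[6↦7]→  7 + 5 = 12  −1 ⇒ G_4=11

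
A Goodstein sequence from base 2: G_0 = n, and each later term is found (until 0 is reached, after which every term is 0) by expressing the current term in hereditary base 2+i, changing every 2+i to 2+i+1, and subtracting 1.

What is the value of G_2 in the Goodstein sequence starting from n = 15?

15 —HB2→ 2^(2 + 1) + 2^2 + 2 + 1 —bump→ 3^(3 + 1) + 3^3 + 3 + 1 = 112 —(−1)→ 111
111 —HB3→ 3^(3 + 1) + 3^3 + 3 —bump→ 4^(4 + 1) + 4^4 + 4 = 1284 —(−1)→ 1283

1283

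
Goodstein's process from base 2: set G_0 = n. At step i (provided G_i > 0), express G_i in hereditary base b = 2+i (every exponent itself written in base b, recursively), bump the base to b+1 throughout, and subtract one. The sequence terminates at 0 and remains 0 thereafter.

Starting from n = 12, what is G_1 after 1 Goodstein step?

[0] 12 ≡ 2^(2 + 1) + 2^2 (base 2). Lift 3: 108. −1: 107.
[1] 107 ≡ 3^(3 + 1) + 2·3^2 + 2·3 + 2 (base 3). Lift 4: 1066. −1: 1065.

107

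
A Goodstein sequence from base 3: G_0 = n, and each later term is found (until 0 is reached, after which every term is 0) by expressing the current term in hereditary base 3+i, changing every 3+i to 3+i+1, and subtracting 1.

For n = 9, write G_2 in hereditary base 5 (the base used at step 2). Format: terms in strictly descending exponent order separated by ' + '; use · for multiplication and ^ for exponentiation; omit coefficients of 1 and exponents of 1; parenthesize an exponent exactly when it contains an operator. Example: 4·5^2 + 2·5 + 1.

i=0: 9 = 3^2 (b=3); 3→4: 4^2 = 16; 16−1 = 15
i=1: 15 = 3·4 + 3 (b=4); 4→5: 3·5 + 3 = 18; 18−1 = 17

3·5 + 2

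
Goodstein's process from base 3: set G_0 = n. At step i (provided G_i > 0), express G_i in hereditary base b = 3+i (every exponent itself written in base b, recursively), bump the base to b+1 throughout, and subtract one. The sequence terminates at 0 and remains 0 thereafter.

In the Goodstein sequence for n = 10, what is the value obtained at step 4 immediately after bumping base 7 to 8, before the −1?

34

G_0=10  [base 3] 3^2 + 1  →[3↦4]→  4^2 + 1 = 17  −1 ⇒ G_1=16
G_1=16  [base 4] 4^2  →[4↦5]→  5^2 = 25  −1 ⇒ G_2=24
G_2=24  [base 5] 4·5 + 4  →[5↦6]→  4·6 + 4 = 28  −1 ⇒ G_3=27
G_3=27  [base 6] 4·6 + 3  →[6↦7]→  4·7 + 3 = 31  −1 ⇒ G_4=30
G_4=30  [base 7] 4·7 + 2  →[7↦8]→  4·8 + 2 = 34  −1 ⇒ G_5=33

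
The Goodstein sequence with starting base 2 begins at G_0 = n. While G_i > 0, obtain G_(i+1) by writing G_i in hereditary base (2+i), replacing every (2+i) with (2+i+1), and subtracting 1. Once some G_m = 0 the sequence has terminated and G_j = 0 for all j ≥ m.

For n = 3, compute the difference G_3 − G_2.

-1

3 —HB2→ 2 + 1 —bump→ 3 + 1 = 4 —(−1)→ 3
3 —HB3→ 3 —bump→ 4 = 4 —(−1)→ 3
3 —HB4→ 3 —bump→ 3 = 3 —(−1)→ 2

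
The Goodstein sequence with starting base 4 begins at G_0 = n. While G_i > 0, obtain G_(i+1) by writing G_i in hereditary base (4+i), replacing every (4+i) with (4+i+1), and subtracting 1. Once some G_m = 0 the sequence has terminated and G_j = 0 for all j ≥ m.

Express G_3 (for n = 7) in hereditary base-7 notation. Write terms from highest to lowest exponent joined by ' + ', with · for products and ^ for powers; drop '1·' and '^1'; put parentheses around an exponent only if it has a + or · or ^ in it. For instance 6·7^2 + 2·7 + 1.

7

step 0: 7 = 4 + 3; sub 5 for 4: 5 + 3; = 8; G_1 = 8−1 = 7
step 1: 7 = 5 + 2; sub 6 for 5: 6 + 2; = 8; G_2 = 8−1 = 7
step 2: 7 = 6 + 1; sub 7 for 6: 7 + 1; = 8; G_3 = 8−1 = 7
step 3: 7 = 7; sub 8 for 7: 8; = 8; G_4 = 8−1 = 7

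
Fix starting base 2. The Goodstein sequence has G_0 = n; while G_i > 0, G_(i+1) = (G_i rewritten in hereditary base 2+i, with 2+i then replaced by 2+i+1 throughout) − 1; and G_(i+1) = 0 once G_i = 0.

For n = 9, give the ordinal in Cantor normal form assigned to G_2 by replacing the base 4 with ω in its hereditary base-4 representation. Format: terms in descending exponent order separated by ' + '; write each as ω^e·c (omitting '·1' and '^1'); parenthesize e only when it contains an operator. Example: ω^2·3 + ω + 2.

ω^ω·3 + ω^3·3 + ω^2·3 + ω·3 + 3

(0) 9|_2 = 2^(2 + 1) + 1 ↦ 3^(3 + 1) + 1|_3 = 82 ⇒ 81
(1) 81|_3 = 3^(3 + 1) ↦ 4^(4 + 1)|_4 = 1024 ⇒ 1023
(2) 1023|_4 = 3·4^4 + 3·4^3 + 3·4^2 + 3·4 + 3 ↦ 3·5^5 + 3·5^3 + 3·5^2 + 3·5 + 3|_5 = 9843 ⇒ 9842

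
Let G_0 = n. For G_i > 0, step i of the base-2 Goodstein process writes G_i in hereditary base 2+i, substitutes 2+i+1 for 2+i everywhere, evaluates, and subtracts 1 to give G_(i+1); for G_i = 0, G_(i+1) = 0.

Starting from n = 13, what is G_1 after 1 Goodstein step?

108

step 0: 13 = 2^(2 + 1) + 2^2 + 1; sub 3 for 2: 3^(3 + 1) + 3^3 + 1; = 109; G_1 = 109−1 = 108
step 1: 108 = 3^(3 + 1) + 3^3; sub 4 for 3: 4^(4 + 1) + 4^4; = 1280; G_2 = 1280−1 = 1279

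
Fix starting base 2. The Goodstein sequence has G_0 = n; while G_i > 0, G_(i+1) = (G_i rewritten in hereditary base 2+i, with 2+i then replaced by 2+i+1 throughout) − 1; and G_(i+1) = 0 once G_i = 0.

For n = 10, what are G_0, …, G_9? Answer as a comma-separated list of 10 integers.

10, 83, 1025, 15625, 279935, 4215754, 84073323, 1937434592, 50000555551, 1426559238830

i=0: 10 = 2^(2 + 1) + 2 (b=2); 2→3: 3^(3 + 1) + 3 = 84; 84−1 = 83
i=1: 83 = 3^(3 + 1) + 2 (b=3); 3→4: 4^(4 + 1) + 2 = 1026; 1026−1 = 1025
i=2: 1025 = 4^(4 + 1) + 1 (b=4); 4→5: 5^(5 + 1) + 1 = 15626; 15626−1 = 15625
i=3: 15625 = 5^(5 + 1) (b=5); 5→6: 6^(6 + 1) = 279936; 279936−1 = 279935
i=4: 279935 = 5·6^6 + 5·6^5 + 5·6^4 + 5·6^3 + 5·6^2 + 5·6 + 5 (b=6); 6→7: 5·7^7 + 5·7^5 + 5·7^4 + 5·7^3 + 5·7^2 + 5·7 + 5 = 4215755; 4215755−1 = 4215754
i=5: 4215754 = 5·7^7 + 5·7^5 + 5·7^4 + 5·7^3 + 5·7^2 + 5·7 + 4 (b=7); 7→8: 5·8^8 + 5·8^5 + 5·8^4 + 5·8^3 + 5·8^2 + 5·8 + 4 = 84073324; 84073324−1 = 84073323
i=6: 84073323 = 5·8^8 + 5·8^5 + 5·8^4 + 5·8^3 + 5·8^2 + 5·8 + 3 (b=8); 8→9: 5·9^9 + 5·9^5 + 5·9^4 + 5·9^3 + 5·9^2 + 5·9 + 3 = 1937434593; 1937434593−1 = 1937434592
i=7: 1937434592 = 5·9^9 + 5·9^5 + 5·9^4 + 5·9^3 + 5·9^2 + 5·9 + 2 (b=9); 9→10: 5·10^10 + 5·10^5 + 5·10^4 + 5·10^3 + 5·10^2 + 5·10 + 2 = 50000555552; 50000555552−1 = 50000555551
i=8: 50000555551 = 5·10^10 + 5·10^5 + 5·10^4 + 5·10^3 + 5·10^2 + 5·10 + 1 (b=10); 10→11: 5·11^11 + 5·11^5 + 5·11^4 + 5·11^3 + 5·11^2 + 5·11 + 1 = 1426559238831; 1426559238831−1 = 1426559238830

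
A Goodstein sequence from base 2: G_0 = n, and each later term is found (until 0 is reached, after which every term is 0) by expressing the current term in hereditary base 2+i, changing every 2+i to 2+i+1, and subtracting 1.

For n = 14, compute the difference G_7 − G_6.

3352711577

(0) 14|_2 = 2^(2 + 1) + 2^2 + 2 ↦ 3^(3 + 1) + 3^3 + 3|_3 = 111 ⇒ 110
(1) 110|_3 = 3^(3 + 1) + 3^3 + 2 ↦ 4^(4 + 1) + 4^4 + 2|_4 = 1282 ⇒ 1281
(2) 1281|_4 = 4^(4 + 1) + 4^4 + 1 ↦ 5^(5 + 1) + 5^5 + 1|_5 = 18751 ⇒ 18750
(3) 18750|_5 = 5^(5 + 1) + 5^5 ↦ 6^(6 + 1) + 6^6|_6 = 326592 ⇒ 326591
(4) 326591|_6 = 6^(6 + 1) + 5·6^5 + 5·6^4 + 5·6^3 + 5·6^2 + 5·6 + 5 ↦ 7^(7 + 1) + 5·7^5 + 5·7^4 + 5·7^3 + 5·7^2 + 5·7 + 5|_7 = 5862841 ⇒ 5862840
(5) 5862840|_7 = 7^(7 + 1) + 5·7^5 + 5·7^4 + 5·7^3 + 5·7^2 + 5·7 + 4 ↦ 8^(8 + 1) + 5·8^5 + 5·8^4 + 5·8^3 + 5·8^2 + 5·8 + 4|_8 = 134404972 ⇒ 134404971
(6) 134404971|_8 = 8^(8 + 1) + 5·8^5 + 5·8^4 + 5·8^3 + 5·8^2 + 5·8 + 3 ↦ 9^(9 + 1) + 5·9^5 + 5·9^4 + 5·9^3 + 5·9^2 + 5·9 + 3|_9 = 3487116549 ⇒ 3487116548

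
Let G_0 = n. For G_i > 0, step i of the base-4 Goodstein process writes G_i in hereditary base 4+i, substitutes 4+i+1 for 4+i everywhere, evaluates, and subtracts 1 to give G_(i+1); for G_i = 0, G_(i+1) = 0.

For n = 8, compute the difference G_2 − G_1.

base 4: 8 = 2·4; at 5: 2·5 = 10; next = 9
base 5: 9 = 5 + 4; at 6: 6 + 4 = 10; next = 9

0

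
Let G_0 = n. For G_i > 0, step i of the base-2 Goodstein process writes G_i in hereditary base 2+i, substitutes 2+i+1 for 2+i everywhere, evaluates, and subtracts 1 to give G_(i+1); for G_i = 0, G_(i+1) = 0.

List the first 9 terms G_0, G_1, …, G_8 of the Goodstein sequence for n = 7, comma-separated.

7, 30, 259, 3127, 46657, 823543, 16777215, 37665879, 77777775

G_0 = 7. HB_2(7) = 2^2 + 2 + 1. Bump = 31. G_1 = 30.
G_1 = 30. HB_3(30) = 3^3 + 3. Bump = 260. G_2 = 259.
G_2 = 259. HB_4(259) = 4^4 + 3. Bump = 3128. G_3 = 3127.
G_3 = 3127. HB_5(3127) = 5^5 + 2. Bump = 46658. G_4 = 46657.
G_4 = 46657. HB_6(46657) = 6^6 + 1. Bump = 823544. G_5 = 823543.
G_5 = 823543. HB_7(823543) = 7^7. Bump = 16777216. G_6 = 16777215.
G_6 = 16777215. HB_8(16777215) = 7·8^7 + 7·8^6 + 7·8^5 + 7·8^4 + 7·8^3 + 7·8^2 + 7·8 + 7. Bump = 37665880. G_7 = 37665879.
G_7 = 37665879. HB_9(37665879) = 7·9^7 + 7·9^6 + 7·9^5 + 7·9^4 + 7·9^3 + 7·9^2 + 7·9 + 6. Bump = 77777776. G_8 = 77777775.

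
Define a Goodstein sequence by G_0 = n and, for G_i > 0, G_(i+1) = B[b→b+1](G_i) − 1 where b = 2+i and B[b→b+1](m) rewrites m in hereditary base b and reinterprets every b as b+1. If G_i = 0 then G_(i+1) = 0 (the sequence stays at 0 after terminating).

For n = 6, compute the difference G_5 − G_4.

51384

step 0: 6 = 2^2 + 2; sub 3 for 2: 3^3 + 3; = 30; G_1 = 30−1 = 29
step 1: 29 = 3^3 + 2; sub 4 for 3: 4^4 + 2; = 258; G_2 = 258−1 = 257
step 2: 257 = 4^4 + 1; sub 5 for 4: 5^5 + 1; = 3126; G_3 = 3126−1 = 3125
step 3: 3125 = 5^5; sub 6 for 5: 6^6; = 46656; G_4 = 46656−1 = 46655
step 4: 46655 = 5·6^5 + 5·6^4 + 5·6^3 + 5·6^2 + 5·6 + 5; sub 7 for 6: 5·7^5 + 5·7^4 + 5·7^3 + 5·7^2 + 5·7 + 5; = 98040; G_5 = 98040−1 = 98039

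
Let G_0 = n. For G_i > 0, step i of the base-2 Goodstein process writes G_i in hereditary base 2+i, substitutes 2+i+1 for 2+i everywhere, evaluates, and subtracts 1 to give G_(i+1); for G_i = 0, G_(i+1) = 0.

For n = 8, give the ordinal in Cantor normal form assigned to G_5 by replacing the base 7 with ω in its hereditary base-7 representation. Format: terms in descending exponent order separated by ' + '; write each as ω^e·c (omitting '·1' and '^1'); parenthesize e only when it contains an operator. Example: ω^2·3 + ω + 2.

ω^ω·2 + ω^2·2 + ω + 4

8 —HB2→ 2^(2 + 1) —bump→ 3^(3 + 1) = 81 —(−1)→ 80
80 —HB3→ 2·3^3 + 2·3^2 + 2·3 + 2 —bump→ 2·4^4 + 2·4^2 + 2·4 + 2 = 554 —(−1)→ 553
553 —HB4→ 2·4^4 + 2·4^2 + 2·4 + 1 —bump→ 2·5^5 + 2·5^2 + 2·5 + 1 = 6311 —(−1)→ 6310
6310 —HB5→ 2·5^5 + 2·5^2 + 2·5 —bump→ 2·6^6 + 2·6^2 + 2·6 = 93396 —(−1)→ 93395
93395 —HB6→ 2·6^6 + 2·6^2 + 6 + 5 —bump→ 2·7^7 + 2·7^2 + 7 + 5 = 1647196 —(−1)→ 1647195
1647195 —HB7→ 2·7^7 + 2·7^2 + 7 + 4 —bump→ 2·8^8 + 2·8^2 + 8 + 4 = 33554572 —(−1)→ 33554571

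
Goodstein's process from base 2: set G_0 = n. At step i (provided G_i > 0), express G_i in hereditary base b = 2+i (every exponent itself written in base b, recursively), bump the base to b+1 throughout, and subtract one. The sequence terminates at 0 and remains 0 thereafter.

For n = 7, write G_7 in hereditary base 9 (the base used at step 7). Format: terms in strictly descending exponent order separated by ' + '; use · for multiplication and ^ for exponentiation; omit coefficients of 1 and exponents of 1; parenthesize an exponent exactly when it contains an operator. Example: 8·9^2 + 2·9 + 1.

7·9^7 + 7·9^6 + 7·9^5 + 7·9^4 + 7·9^3 + 7·9^2 + 7·9 + 6

G_0 = 7. HB_2(7) = 2^2 + 2 + 1. Bump = 31. G_1 = 30.
G_1 = 30. HB_3(30) = 3^3 + 3. Bump = 260. G_2 = 259.
G_2 = 259. HB_4(259) = 4^4 + 3. Bump = 3128. G_3 = 3127.
G_3 = 3127. HB_5(3127) = 5^5 + 2. Bump = 46658. G_4 = 46657.
G_4 = 46657. HB_6(46657) = 6^6 + 1. Bump = 823544. G_5 = 823543.
G_5 = 823543. HB_7(823543) = 7^7. Bump = 16777216. G_6 = 16777215.
G_6 = 16777215. HB_8(16777215) = 7·8^7 + 7·8^6 + 7·8^5 + 7·8^4 + 7·8^3 + 7·8^2 + 7·8 + 7. Bump = 37665880. G_7 = 37665879.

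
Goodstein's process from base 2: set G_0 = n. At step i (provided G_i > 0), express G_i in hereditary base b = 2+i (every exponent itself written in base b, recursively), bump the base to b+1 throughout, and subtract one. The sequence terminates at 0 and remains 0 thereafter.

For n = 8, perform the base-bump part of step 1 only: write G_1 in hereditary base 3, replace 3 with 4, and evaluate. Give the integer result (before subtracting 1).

base 2: 8 = 2^(2 + 1); at 3: 3^(3 + 1) = 81; next = 80
base 3: 80 = 2·3^3 + 2·3^2 + 2·3 + 2; at 4: 2·4^4 + 2·4^2 + 2·4 + 2 = 554; next = 553

554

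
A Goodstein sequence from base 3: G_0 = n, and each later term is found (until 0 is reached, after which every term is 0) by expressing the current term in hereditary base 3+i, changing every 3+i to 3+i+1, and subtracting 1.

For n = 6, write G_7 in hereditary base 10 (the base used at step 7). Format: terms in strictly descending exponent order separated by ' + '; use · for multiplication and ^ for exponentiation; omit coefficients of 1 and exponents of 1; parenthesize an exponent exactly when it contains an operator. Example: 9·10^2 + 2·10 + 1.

5

G_0 = 6. HB_3(6) = 2·3. Bump = 8. G_1 = 7.
G_1 = 7. HB_4(7) = 4 + 3. Bump = 8. G_2 = 7.
G_2 = 7. HB_5(7) = 5 + 2. Bump = 8. G_3 = 7.
G_3 = 7. HB_6(7) = 6 + 1. Bump = 8. G_4 = 7.
G_4 = 7. HB_7(7) = 7. Bump = 8. G_5 = 7.
G_5 = 7. HB_8(7) = 7. Bump = 7. G_6 = 6.
G_6 = 6. HB_9(6) = 6. Bump = 6. G_7 = 5.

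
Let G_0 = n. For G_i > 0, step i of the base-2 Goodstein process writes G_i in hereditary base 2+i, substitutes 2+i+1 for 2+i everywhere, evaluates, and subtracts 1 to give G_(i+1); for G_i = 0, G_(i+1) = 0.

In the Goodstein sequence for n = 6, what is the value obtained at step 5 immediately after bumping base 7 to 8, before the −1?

187244

G_0 = 6. HB_2(6) = 2^2 + 2. Bump = 30. G_1 = 29.
G_1 = 29. HB_3(29) = 3^3 + 2. Bump = 258. G_2 = 257.
G_2 = 257. HB_4(257) = 4^4 + 1. Bump = 3126. G_3 = 3125.
G_3 = 3125. HB_5(3125) = 5^5. Bump = 46656. G_4 = 46655.
G_4 = 46655. HB_6(46655) = 5·6^5 + 5·6^4 + 5·6^3 + 5·6^2 + 5·6 + 5. Bump = 98040. G_5 = 98039.
G_5 = 98039. HB_7(98039) = 5·7^5 + 5·7^4 + 5·7^3 + 5·7^2 + 5·7 + 4. Bump = 187244. G_6 = 187243.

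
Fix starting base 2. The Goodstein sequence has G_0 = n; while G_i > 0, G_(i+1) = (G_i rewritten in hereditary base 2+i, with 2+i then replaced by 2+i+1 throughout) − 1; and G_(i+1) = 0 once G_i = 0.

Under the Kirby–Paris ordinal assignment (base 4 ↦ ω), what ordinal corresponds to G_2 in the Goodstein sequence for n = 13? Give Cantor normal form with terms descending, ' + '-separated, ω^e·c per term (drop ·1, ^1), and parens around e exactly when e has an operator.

i=0: 13 = 2^(2 + 1) + 2^2 + 1 (b=2); 2→3: 3^(3 + 1) + 3^3 + 1 = 109; 109−1 = 108
i=1: 108 = 3^(3 + 1) + 3^3 (b=3); 3→4: 4^(4 + 1) + 4^4 = 1280; 1280−1 = 1279
i=2: 1279 = 4^(4 + 1) + 3·4^3 + 3·4^2 + 3·4 + 3 (b=4); 4→5: 5^(5 + 1) + 3·5^3 + 3·5^2 + 3·5 + 3 = 16093; 16093−1 = 16092

ω^(ω + 1) + ω^3·3 + ω^2·3 + ω·3 + 3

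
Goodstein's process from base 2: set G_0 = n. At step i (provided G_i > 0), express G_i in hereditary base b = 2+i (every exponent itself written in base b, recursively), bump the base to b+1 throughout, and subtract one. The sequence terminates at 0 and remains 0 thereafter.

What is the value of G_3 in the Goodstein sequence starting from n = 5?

(0) 5|_2 = 2^2 + 1 ↦ 3^3 + 1|_3 = 28 ⇒ 27
(1) 27|_3 = 3^3 ↦ 4^4|_4 = 256 ⇒ 255
(2) 255|_4 = 3·4^3 + 3·4^2 + 3·4 + 3 ↦ 3·5^3 + 3·5^2 + 3·5 + 3|_5 = 468 ⇒ 467
(3) 467|_5 = 3·5^3 + 3·5^2 + 3·5 + 2 ↦ 3·6^3 + 3·6^2 + 3·6 + 2|_6 = 776 ⇒ 775

467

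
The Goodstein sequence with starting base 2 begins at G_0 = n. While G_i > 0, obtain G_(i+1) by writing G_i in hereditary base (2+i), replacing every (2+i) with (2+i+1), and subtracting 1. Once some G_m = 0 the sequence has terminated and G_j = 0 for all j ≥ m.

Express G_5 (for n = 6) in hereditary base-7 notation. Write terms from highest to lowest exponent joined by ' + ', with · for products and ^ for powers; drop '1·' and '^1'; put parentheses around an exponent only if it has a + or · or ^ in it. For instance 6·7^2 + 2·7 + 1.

6 —HB2→ 2^2 + 2 —bump→ 3^3 + 3 = 30 —(−1)→ 29
29 —HB3→ 3^3 + 2 —bump→ 4^4 + 2 = 258 —(−1)→ 257
257 —HB4→ 4^4 + 1 —bump→ 5^5 + 1 = 3126 —(−1)→ 3125
3125 —HB5→ 5^5 —bump→ 6^6 = 46656 —(−1)→ 46655
46655 —HB6→ 5·6^5 + 5·6^4 + 5·6^3 + 5·6^2 + 5·6 + 5 —bump→ 5·7^5 + 5·7^4 + 5·7^3 + 5·7^2 + 5·7 + 5 = 98040 —(−1)→ 98039
98039 —HB7→ 5·7^5 + 5·7^4 + 5·7^3 + 5·7^2 + 5·7 + 4 —bump→ 5·8^5 + 5·8^4 + 5·8^3 + 5·8^2 + 5·8 + 4 = 187244 —(−1)→ 187243

5·7^5 + 5·7^4 + 5·7^3 + 5·7^2 + 5·7 + 4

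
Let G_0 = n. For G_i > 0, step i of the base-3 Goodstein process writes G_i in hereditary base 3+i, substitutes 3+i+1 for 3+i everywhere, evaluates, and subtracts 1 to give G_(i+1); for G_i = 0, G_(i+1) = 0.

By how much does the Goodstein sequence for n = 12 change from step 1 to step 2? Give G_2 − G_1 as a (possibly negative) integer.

8

(0) 12|_3 = 3^2 + 3 ↦ 4^2 + 4|_4 = 20 ⇒ 19
(1) 19|_4 = 4^2 + 3 ↦ 5^2 + 3|_5 = 28 ⇒ 27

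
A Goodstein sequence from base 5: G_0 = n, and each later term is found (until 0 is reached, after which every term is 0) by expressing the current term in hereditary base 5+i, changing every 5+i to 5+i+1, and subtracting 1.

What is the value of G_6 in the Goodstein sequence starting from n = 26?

G_0=26  [base 5] 5^2 + 1  →[5↦6]→  6^2 + 1 = 37  −1 ⇒ G_1=36
G_1=36  [base 6] 6^2  →[6↦7]→  7^2 = 49  −1 ⇒ G_2=48
G_2=48  [base 7] 6·7 + 6  →[7↦8]→  6·8 + 6 = 54  −1 ⇒ G_3=53
G_3=53  [base 8] 6·8 + 5  →[8↦9]→  6·9 + 5 = 59  −1 ⇒ G_4=58
G_4=58  [base 9] 6·9 + 4  →[9↦10]→  6·10 + 4 = 64  −1 ⇒ G_5=63
G_5=63  [base 10] 6·10 + 3  →[10↦11]→  6·11 + 3 = 69  −1 ⇒ G_6=68
G_6=68  [base 11] 6·11 + 2  →[11↦12]→  6·12 + 2 = 74  −1 ⇒ G_7=73

68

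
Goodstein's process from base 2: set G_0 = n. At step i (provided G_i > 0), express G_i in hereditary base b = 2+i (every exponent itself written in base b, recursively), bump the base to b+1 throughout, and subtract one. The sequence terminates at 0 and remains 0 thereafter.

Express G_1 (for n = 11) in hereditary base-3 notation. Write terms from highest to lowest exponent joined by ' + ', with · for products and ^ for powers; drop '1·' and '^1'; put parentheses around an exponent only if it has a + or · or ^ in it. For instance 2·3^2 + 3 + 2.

3^(3 + 1) + 3

G_0=11  [base 2] 2^(2 + 1) + 2 + 1  →[2↦3]→  3^(3 + 1) + 3 + 1 = 85  −1 ⇒ G_1=84
G_1=84  [base 3] 3^(3 + 1) + 3  →[3↦4]→  4^(4 + 1) + 4 = 1028  −1 ⇒ G_2=1027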